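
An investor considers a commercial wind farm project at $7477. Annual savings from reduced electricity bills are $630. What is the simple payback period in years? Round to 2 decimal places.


Simple payback period = initial cost / annual savings
Payback = 7477 / 630
Payback = 11.87 years

11.87


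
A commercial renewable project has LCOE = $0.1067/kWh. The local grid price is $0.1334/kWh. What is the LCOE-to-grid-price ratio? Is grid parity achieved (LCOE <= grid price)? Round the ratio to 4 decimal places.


Compare LCOE to grid price:
  LCOE = $0.1067/kWh, Grid price = $0.1334/kWh
  Ratio = LCOE / grid_price = 0.1067 / 0.1334 = 0.7999
  Grid parity achieved (ratio <= 1)? yes

0.7999


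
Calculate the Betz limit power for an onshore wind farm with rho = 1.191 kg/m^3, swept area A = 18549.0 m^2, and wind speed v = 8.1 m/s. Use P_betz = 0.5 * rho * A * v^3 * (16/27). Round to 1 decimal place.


The Betz coefficient Cp_max = 16/27 = 0.5926
v^3 = 8.1^3 = 531.441
P_betz = 0.5 * rho * A * v^3 * Cp_max
P_betz = 0.5 * 1.191 * 18549.0 * 531.441 * 0.5926
P_betz = 3478672.5 W

3478672.5


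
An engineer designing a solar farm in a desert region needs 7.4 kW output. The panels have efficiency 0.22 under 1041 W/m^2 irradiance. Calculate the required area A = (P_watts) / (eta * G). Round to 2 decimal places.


Convert target power to watts: P = 7.4 * 1000 = 7400.0 W
Compute denominator: eta * G = 0.22 * 1041 = 229.02
Required area A = P / (eta * G) = 7400.0 / 229.02
A = 32.31 m^2

32.31


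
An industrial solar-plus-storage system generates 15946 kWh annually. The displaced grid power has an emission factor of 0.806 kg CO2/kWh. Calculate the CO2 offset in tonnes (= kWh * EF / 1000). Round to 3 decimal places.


CO2 offset in kg = generation * emission_factor
CO2 offset = 15946 * 0.806 = 12852.48 kg
Convert to tonnes:
  CO2 offset = 12852.48 / 1000 = 12.852 tonnes

12.852


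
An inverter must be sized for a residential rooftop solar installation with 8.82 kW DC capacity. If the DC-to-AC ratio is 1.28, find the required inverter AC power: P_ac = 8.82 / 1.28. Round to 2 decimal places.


The inverter AC capacity is determined by the DC/AC ratio.
Given: P_dc = 8.82 kW, DC/AC ratio = 1.28
P_ac = P_dc / ratio = 8.82 / 1.28
P_ac = 6.89 kW

6.89


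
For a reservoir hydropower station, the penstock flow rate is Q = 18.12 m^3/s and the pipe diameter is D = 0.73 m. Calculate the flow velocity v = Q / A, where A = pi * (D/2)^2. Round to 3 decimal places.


Compute pipe cross-sectional area:
  A = pi * (D/2)^2 = pi * (0.73/2)^2 = 0.4185 m^2
Calculate velocity:
  v = Q / A = 18.12 / 0.4185
  v = 43.293 m/s

43.293


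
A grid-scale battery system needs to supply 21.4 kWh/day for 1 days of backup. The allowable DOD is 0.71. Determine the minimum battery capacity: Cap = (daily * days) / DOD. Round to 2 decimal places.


Total energy needed = daily * days = 21.4 * 1 = 21.4 kWh
Account for depth of discharge:
  Cap = total_energy / DOD = 21.4 / 0.71
  Cap = 30.14 kWh

30.14


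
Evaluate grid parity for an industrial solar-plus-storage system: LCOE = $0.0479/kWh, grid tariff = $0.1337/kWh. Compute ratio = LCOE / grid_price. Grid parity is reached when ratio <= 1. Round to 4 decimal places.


Compare LCOE to grid price:
  LCOE = $0.0479/kWh, Grid price = $0.1337/kWh
  Ratio = LCOE / grid_price = 0.0479 / 0.1337 = 0.3583
  Grid parity achieved (ratio <= 1)? yes

0.3583


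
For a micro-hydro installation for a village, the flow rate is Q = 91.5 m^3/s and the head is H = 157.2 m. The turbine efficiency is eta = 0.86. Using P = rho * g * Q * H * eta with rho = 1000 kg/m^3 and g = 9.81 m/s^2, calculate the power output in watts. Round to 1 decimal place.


Apply the hydropower formula P = rho * g * Q * H * eta
rho * g = 1000 * 9.81 = 9810.0
P = 9810.0 * 91.5 * 157.2 * 0.86
P = 121350367.1 W

121350367.1


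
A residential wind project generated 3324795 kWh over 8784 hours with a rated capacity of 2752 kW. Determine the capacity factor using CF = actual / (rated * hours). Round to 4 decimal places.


Capacity factor = actual output / maximum possible output
Maximum possible = rated * hours = 2752 * 8784 = 24173568 kWh
CF = 3324795 / 24173568
CF = 0.1375

0.1375


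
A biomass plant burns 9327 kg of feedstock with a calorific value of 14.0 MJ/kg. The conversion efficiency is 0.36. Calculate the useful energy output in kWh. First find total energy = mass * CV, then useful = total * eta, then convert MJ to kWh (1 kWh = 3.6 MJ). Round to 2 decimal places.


Total energy = mass * CV = 9327 * 14.0 = 130578.0 MJ
Useful energy = total * eta = 130578.0 * 0.36 = 47008.08 MJ
Convert to kWh: 47008.08 / 3.6
Useful energy = 13057.80 kWh

13057.80


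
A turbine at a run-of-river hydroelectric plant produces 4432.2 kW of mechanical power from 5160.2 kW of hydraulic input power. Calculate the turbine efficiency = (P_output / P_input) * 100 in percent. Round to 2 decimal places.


Turbine efficiency = (output power / input power) * 100
eta = (4432.2 / 5160.2) * 100
eta = 85.89%

85.89


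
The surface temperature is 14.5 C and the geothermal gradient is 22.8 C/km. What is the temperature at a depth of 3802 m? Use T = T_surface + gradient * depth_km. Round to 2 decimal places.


Convert depth to km: 3802 / 1000 = 3.802 km
Temperature increase = gradient * depth_km = 22.8 * 3.802 = 86.69 C
Temperature at depth = T_surface + delta_T = 14.5 + 86.69
T = 101.19 C

101.19


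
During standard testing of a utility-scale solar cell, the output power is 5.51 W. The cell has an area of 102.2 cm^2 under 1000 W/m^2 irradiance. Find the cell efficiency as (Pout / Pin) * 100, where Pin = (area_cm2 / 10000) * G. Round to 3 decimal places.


First compute the input power:
  Pin = area_cm2 / 10000 * G = 102.2 / 10000 * 1000 = 10.22 W
Then compute efficiency:
  Efficiency = (Pout / Pin) * 100 = (5.51 / 10.22) * 100
  Efficiency = 53.914%

53.914


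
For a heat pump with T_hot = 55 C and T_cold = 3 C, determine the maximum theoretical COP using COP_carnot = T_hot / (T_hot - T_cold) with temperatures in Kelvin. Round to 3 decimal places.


Convert to Kelvin:
  T_hot = 55 + 273.15 = 328.15 K
  T_cold = 3 + 273.15 = 276.15 K
Apply Carnot COP formula:
  COP = T_hot_K / (T_hot_K - T_cold_K) = 328.15 / 52.0
  COP = 6.311

6.311


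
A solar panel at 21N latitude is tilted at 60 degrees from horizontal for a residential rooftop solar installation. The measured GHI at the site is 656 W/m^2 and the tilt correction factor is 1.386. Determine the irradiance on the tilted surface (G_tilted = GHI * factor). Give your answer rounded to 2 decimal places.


Identify the given values:
  GHI = 656 W/m^2, tilt correction factor = 1.386
Apply the formula G_tilted = GHI * factor:
  G_tilted = 656 * 1.386
  G_tilted = 909.22 W/m^2

909.22


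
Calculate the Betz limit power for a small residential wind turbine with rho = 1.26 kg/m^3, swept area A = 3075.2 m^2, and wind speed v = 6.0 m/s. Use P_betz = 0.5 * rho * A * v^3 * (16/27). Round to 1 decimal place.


The Betz coefficient Cp_max = 16/27 = 0.5926
v^3 = 6.0^3 = 216.0
P_betz = 0.5 * rho * A * v^3 * Cp_max
P_betz = 0.5 * 1.26 * 3075.2 * 216.0 * 0.5926
P_betz = 247984.1 W

247984.1


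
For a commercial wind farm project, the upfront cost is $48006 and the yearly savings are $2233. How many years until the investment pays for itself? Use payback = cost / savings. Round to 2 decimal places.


Simple payback period = initial cost / annual savings
Payback = 48006 / 2233
Payback = 21.50 years

21.50


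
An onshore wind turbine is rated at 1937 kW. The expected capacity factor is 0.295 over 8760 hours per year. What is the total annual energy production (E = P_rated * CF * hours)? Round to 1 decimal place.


Annual energy = rated_kW * capacity_factor * hours_per_year
Given: P_rated = 1937 kW, CF = 0.295, hours = 8760
E = 1937 * 0.295 * 8760
E = 5005595.4 kWh

5005595.4


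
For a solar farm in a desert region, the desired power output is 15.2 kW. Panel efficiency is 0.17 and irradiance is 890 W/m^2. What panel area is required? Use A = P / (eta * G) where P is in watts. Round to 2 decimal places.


Convert target power to watts: P = 15.2 * 1000 = 15200.0 W
Compute denominator: eta * G = 0.17 * 890 = 151.3
Required area A = P / (eta * G) = 15200.0 / 151.3
A = 100.46 m^2

100.46


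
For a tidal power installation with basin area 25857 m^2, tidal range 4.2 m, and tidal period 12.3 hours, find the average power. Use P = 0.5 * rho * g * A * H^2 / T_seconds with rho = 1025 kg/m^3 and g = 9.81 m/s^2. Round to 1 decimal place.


Convert period to seconds: T = 12.3 * 3600 = 44280.0 s
H^2 = 4.2^2 = 17.64
P = 0.5 * rho * g * A * H^2 / T
P = 0.5 * 1025 * 9.81 * 25857 * 17.64 / 44280.0
P = 51788.3 W

51788.3


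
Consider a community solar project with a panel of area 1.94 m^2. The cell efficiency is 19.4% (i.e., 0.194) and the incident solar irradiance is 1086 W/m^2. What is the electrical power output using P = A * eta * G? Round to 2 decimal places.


Use the solar power formula P = A * eta * G.
Given: A = 1.94 m^2, eta = 0.194, G = 1086 W/m^2
P = 1.94 * 0.194 * 1086
P = 408.73 W

408.73


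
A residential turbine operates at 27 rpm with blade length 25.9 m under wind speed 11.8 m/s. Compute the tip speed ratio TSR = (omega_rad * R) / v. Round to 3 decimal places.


Convert rotational speed to rad/s:
  omega = 27 * 2 * pi / 60 = 2.8274 rad/s
Compute tip speed:
  v_tip = omega * R = 2.8274 * 25.9 = 73.231 m/s
Tip speed ratio:
  TSR = v_tip / v_wind = 73.231 / 11.8 = 6.206

6.206


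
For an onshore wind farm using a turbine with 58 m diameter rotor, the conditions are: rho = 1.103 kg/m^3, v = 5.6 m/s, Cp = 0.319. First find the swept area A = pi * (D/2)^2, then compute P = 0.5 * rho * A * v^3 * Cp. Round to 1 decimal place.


Step 1 -- Compute swept area:
  A = pi * (D/2)^2 = pi * (58/2)^2 = 2642.08 m^2
Step 2 -- Apply wind power equation:
  P = 0.5 * rho * A * v^3 * Cp
  v^3 = 5.6^3 = 175.616
  P = 0.5 * 1.103 * 2642.08 * 175.616 * 0.319
  P = 81629.3 W

81629.3


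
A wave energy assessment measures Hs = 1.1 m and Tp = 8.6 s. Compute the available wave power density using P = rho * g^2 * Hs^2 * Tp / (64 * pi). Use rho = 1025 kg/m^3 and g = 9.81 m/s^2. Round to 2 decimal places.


Apply wave power formula:
  g^2 = 9.81^2 = 96.2361
  Hs^2 = 1.1^2 = 1.21
  Numerator = rho * g^2 * Hs^2 * Tp = 1025 * 96.2361 * 1.21 * 8.6 = 1026468.68
  Denominator = 64 * pi = 201.0619
  P = 1026468.68 / 201.0619 = 5105.24 W/m

5105.24


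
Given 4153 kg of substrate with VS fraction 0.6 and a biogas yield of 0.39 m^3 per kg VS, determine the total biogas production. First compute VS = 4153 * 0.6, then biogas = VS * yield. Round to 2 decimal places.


Compute volatile solids:
  VS = mass * VS_fraction = 4153 * 0.6 = 2491.8 kg
Calculate biogas volume:
  Biogas = VS * specific_yield = 2491.8 * 0.39
  Biogas = 971.80 m^3

971.80


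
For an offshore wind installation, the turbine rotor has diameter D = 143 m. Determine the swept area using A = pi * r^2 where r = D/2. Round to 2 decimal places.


Compute the rotor radius:
  r = D / 2 = 143 / 2 = 71.5 m
Calculate swept area:
  A = pi * r^2 = pi * 71.5^2
  A = 16060.61 m^2

16060.61


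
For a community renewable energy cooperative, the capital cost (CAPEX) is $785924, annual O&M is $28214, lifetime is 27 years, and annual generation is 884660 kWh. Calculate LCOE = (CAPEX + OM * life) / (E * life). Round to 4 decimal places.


Total cost = CAPEX + OM * lifetime = 785924 + 28214 * 27 = 785924 + 761778 = 1547702
Total generation = annual * lifetime = 884660 * 27 = 23885820 kWh
LCOE = 1547702 / 23885820
LCOE = 0.0648 $/kWh

0.0648


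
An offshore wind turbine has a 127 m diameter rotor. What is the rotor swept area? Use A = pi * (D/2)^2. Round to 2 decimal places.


Compute the rotor radius:
  r = D / 2 = 127 / 2 = 63.5 m
Calculate swept area:
  A = pi * r^2 = pi * 63.5^2
  A = 12667.69 m^2

12667.69


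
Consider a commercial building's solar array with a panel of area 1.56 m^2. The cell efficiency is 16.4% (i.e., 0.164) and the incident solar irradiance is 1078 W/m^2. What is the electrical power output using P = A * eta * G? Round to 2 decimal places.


Use the solar power formula P = A * eta * G.
Given: A = 1.56 m^2, eta = 0.164, G = 1078 W/m^2
P = 1.56 * 0.164 * 1078
P = 275.80 W

275.80


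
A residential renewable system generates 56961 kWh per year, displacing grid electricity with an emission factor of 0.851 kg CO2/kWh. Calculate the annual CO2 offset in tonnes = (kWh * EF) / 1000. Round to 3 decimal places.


CO2 offset in kg = generation * emission_factor
CO2 offset = 56961 * 0.851 = 48473.81 kg
Convert to tonnes:
  CO2 offset = 48473.81 / 1000 = 48.474 tonnes

48.474


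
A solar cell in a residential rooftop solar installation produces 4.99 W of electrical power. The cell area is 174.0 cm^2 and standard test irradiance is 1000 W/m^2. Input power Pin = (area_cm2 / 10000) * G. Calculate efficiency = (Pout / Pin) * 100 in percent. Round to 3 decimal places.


First compute the input power:
  Pin = area_cm2 / 10000 * G = 174.0 / 10000 * 1000 = 17.4 W
Then compute efficiency:
  Efficiency = (Pout / Pin) * 100 = (4.99 / 17.4) * 100
  Efficiency = 28.678%

28.678


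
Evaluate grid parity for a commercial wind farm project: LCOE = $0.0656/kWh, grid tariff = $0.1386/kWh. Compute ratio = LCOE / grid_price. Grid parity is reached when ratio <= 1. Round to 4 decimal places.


Compare LCOE to grid price:
  LCOE = $0.0656/kWh, Grid price = $0.1386/kWh
  Ratio = LCOE / grid_price = 0.0656 / 0.1386 = 0.4733
  Grid parity achieved (ratio <= 1)? yes

0.4733


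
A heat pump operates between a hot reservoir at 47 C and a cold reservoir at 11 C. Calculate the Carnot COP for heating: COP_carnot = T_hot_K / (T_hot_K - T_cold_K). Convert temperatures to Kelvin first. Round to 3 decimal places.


Convert to Kelvin:
  T_hot = 47 + 273.15 = 320.15 K
  T_cold = 11 + 273.15 = 284.15 K
Apply Carnot COP formula:
  COP = T_hot_K / (T_hot_K - T_cold_K) = 320.15 / 36.0
  COP = 8.893

8.893


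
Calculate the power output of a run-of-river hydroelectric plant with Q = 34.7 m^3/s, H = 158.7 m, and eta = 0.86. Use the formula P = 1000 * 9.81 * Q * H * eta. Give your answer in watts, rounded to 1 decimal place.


Apply the hydropower formula P = rho * g * Q * H * eta
rho * g = 1000 * 9.81 = 9810.0
P = 9810.0 * 34.7 * 158.7 * 0.86
P = 46459428.2 W

46459428.2


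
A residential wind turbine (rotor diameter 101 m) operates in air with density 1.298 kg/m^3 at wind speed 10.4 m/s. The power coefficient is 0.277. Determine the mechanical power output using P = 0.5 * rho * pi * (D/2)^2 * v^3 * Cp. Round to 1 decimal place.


Step 1 -- Compute swept area:
  A = pi * (D/2)^2 = pi * (101/2)^2 = 8011.85 m^2
Step 2 -- Apply wind power equation:
  P = 0.5 * rho * A * v^3 * Cp
  v^3 = 10.4^3 = 1124.864
  P = 0.5 * 1.298 * 8011.85 * 1124.864 * 0.277
  P = 1620157.0 W

1620157.0


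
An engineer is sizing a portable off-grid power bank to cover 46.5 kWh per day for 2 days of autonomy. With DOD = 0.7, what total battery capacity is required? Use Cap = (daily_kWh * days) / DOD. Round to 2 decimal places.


Total energy needed = daily * days = 46.5 * 2 = 93.0 kWh
Account for depth of discharge:
  Cap = total_energy / DOD = 93.0 / 0.7
  Cap = 132.86 kWh

132.86


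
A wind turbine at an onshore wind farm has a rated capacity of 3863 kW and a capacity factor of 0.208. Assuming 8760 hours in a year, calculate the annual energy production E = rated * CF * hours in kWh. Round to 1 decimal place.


Annual energy = rated_kW * capacity_factor * hours_per_year
Given: P_rated = 3863 kW, CF = 0.208, hours = 8760
E = 3863 * 0.208 * 8760
E = 7038695.0 kWh

7038695.0


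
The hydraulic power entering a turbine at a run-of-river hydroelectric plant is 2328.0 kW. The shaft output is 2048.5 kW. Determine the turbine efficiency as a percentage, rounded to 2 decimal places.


Turbine efficiency = (output power / input power) * 100
eta = (2048.5 / 2328.0) * 100
eta = 87.99%

87.99


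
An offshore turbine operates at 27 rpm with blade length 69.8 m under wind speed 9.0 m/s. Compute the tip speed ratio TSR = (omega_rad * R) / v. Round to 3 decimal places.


Convert rotational speed to rad/s:
  omega = 27 * 2 * pi / 60 = 2.8274 rad/s
Compute tip speed:
  v_tip = omega * R = 2.8274 * 69.8 = 197.355 m/s
Tip speed ratio:
  TSR = v_tip / v_wind = 197.355 / 9.0 = 21.928

21.928


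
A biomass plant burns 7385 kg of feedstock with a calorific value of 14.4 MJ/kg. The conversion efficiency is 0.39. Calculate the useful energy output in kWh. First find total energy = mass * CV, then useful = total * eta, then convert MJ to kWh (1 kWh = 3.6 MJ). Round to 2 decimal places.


Total energy = mass * CV = 7385 * 14.4 = 106344.0 MJ
Useful energy = total * eta = 106344.0 * 0.39 = 41474.16 MJ
Convert to kWh: 41474.16 / 3.6
Useful energy = 11520.60 kWh

11520.60


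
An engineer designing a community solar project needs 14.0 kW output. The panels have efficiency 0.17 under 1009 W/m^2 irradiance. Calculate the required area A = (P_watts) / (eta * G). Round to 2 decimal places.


Convert target power to watts: P = 14.0 * 1000 = 14000.0 W
Compute denominator: eta * G = 0.17 * 1009 = 171.53
Required area A = P / (eta * G) = 14000.0 / 171.53
A = 81.62 m^2

81.62


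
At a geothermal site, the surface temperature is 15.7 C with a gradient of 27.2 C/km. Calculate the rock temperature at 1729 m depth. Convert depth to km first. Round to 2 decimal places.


Convert depth to km: 1729 / 1000 = 1.729 km
Temperature increase = gradient * depth_km = 27.2 * 1.729 = 47.03 C
Temperature at depth = T_surface + delta_T = 15.7 + 47.03
T = 62.73 C

62.73


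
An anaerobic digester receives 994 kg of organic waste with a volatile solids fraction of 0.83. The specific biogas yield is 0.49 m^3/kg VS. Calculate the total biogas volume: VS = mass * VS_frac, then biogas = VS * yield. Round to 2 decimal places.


Compute volatile solids:
  VS = mass * VS_fraction = 994 * 0.83 = 825.02 kg
Calculate biogas volume:
  Biogas = VS * specific_yield = 825.02 * 0.49
  Biogas = 404.26 m^3

404.26


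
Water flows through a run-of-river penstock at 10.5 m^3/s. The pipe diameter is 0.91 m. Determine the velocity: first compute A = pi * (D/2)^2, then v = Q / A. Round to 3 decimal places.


Compute pipe cross-sectional area:
  A = pi * (D/2)^2 = pi * (0.91/2)^2 = 0.6504 m^2
Calculate velocity:
  v = Q / A = 10.5 / 0.6504
  v = 16.144 m/s

16.144


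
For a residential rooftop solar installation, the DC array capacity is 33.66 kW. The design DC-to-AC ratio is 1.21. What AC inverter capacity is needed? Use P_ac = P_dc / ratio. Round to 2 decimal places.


The inverter AC capacity is determined by the DC/AC ratio.
Given: P_dc = 33.66 kW, DC/AC ratio = 1.21
P_ac = P_dc / ratio = 33.66 / 1.21
P_ac = 27.82 kW

27.82


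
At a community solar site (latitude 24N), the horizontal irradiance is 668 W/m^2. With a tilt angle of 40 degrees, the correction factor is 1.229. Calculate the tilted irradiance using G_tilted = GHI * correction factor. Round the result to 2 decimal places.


Identify the given values:
  GHI = 668 W/m^2, tilt correction factor = 1.229
Apply the formula G_tilted = GHI * factor:
  G_tilted = 668 * 1.229
  G_tilted = 820.97 W/m^2

820.97


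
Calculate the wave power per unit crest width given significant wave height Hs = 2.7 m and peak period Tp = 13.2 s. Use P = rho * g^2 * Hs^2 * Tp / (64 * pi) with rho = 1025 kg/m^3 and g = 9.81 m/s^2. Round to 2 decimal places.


Apply wave power formula:
  g^2 = 9.81^2 = 96.2361
  Hs^2 = 2.7^2 = 7.29
  Numerator = rho * g^2 * Hs^2 * Tp = 1025 * 96.2361 * 7.29 * 13.2 = 9492122.62
  Denominator = 64 * pi = 201.0619
  P = 9492122.62 / 201.0619 = 47209.94 W/m

47209.94


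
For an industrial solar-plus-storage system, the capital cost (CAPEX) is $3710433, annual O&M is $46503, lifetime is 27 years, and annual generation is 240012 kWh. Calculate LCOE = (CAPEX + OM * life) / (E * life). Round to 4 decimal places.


Total cost = CAPEX + OM * lifetime = 3710433 + 46503 * 27 = 3710433 + 1255581 = 4966014
Total generation = annual * lifetime = 240012 * 27 = 6480324 kWh
LCOE = 4966014 / 6480324
LCOE = 0.7663 $/kWh

0.7663


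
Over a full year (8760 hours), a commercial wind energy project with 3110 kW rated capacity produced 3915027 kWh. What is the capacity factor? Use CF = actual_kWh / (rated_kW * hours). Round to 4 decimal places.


Capacity factor = actual output / maximum possible output
Maximum possible = rated * hours = 3110 * 8760 = 27243600 kWh
CF = 3915027 / 27243600
CF = 0.1437

0.1437


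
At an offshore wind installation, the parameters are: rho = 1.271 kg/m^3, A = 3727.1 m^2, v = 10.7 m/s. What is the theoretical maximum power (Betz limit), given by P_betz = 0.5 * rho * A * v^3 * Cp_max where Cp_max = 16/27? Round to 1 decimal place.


The Betz coefficient Cp_max = 16/27 = 0.5926
v^3 = 10.7^3 = 1225.043
P_betz = 0.5 * rho * A * v^3 * Cp_max
P_betz = 0.5 * 1.271 * 3727.1 * 1225.043 * 0.5926
P_betz = 1719468.2 W

1719468.2


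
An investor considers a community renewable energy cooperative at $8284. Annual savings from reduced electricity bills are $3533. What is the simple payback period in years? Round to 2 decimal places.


Simple payback period = initial cost / annual savings
Payback = 8284 / 3533
Payback = 2.34 years

2.34


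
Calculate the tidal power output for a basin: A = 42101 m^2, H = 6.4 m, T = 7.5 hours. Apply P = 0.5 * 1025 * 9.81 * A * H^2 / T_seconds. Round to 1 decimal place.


Convert period to seconds: T = 7.5 * 3600 = 27000.0 s
H^2 = 6.4^2 = 40.96
P = 0.5 * rho * g * A * H^2 / T
P = 0.5 * 1025 * 9.81 * 42101 * 40.96 / 27000.0
P = 321108.3 W

321108.3


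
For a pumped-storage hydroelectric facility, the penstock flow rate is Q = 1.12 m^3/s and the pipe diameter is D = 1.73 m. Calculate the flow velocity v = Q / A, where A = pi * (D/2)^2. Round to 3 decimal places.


Compute pipe cross-sectional area:
  A = pi * (D/2)^2 = pi * (1.73/2)^2 = 2.3506 m^2
Calculate velocity:
  v = Q / A = 1.12 / 2.3506
  v = 0.476 m/s

0.476


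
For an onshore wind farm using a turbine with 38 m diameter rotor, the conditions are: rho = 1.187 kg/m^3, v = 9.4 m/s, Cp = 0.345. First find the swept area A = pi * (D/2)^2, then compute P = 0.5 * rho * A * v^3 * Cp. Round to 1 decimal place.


Step 1 -- Compute swept area:
  A = pi * (D/2)^2 = pi * (38/2)^2 = 1134.11 m^2
Step 2 -- Apply wind power equation:
  P = 0.5 * rho * A * v^3 * Cp
  v^3 = 9.4^3 = 830.584
  P = 0.5 * 1.187 * 1134.11 * 830.584 * 0.345
  P = 192877.0 W

192877.0


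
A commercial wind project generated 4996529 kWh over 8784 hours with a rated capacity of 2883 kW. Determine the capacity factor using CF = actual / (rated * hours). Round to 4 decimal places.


Capacity factor = actual output / maximum possible output
Maximum possible = rated * hours = 2883 * 8784 = 25324272 kWh
CF = 4996529 / 25324272
CF = 0.1973

0.1973


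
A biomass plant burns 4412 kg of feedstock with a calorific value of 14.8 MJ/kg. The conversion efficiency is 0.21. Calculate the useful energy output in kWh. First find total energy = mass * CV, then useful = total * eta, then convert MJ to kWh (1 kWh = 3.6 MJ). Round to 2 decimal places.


Total energy = mass * CV = 4412 * 14.8 = 65297.6 MJ
Useful energy = total * eta = 65297.6 * 0.21 = 13712.5 MJ
Convert to kWh: 13712.5 / 3.6
Useful energy = 3809.03 kWh

3809.03


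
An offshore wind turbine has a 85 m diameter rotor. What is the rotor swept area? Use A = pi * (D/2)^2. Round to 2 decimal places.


Compute the rotor radius:
  r = D / 2 = 85 / 2 = 42.5 m
Calculate swept area:
  A = pi * r^2 = pi * 42.5^2
  A = 5674.50 m^2

5674.50


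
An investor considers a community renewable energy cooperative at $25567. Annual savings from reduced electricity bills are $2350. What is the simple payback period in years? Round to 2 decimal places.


Simple payback period = initial cost / annual savings
Payback = 25567 / 2350
Payback = 10.88 years

10.88


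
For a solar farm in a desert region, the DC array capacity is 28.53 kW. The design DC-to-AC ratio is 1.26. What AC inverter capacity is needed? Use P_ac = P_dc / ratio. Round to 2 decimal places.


The inverter AC capacity is determined by the DC/AC ratio.
Given: P_dc = 28.53 kW, DC/AC ratio = 1.26
P_ac = P_dc / ratio = 28.53 / 1.26
P_ac = 22.64 kW

22.64


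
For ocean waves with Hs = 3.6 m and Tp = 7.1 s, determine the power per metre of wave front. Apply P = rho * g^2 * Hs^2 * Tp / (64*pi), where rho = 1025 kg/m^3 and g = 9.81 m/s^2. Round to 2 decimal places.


Apply wave power formula:
  g^2 = 9.81^2 = 96.2361
  Hs^2 = 3.6^2 = 12.96
  Numerator = rho * g^2 * Hs^2 * Tp = 1025 * 96.2361 * 12.96 * 7.1 = 9076642.5
  Denominator = 64 * pi = 201.0619
  P = 9076642.5 / 201.0619 = 45143.52 W/m

45143.52


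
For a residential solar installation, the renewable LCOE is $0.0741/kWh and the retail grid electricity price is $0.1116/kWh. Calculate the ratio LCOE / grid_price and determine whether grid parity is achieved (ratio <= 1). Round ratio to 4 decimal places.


Compare LCOE to grid price:
  LCOE = $0.0741/kWh, Grid price = $0.1116/kWh
  Ratio = LCOE / grid_price = 0.0741 / 0.1116 = 0.6640
  Grid parity achieved (ratio <= 1)? yes

0.6640


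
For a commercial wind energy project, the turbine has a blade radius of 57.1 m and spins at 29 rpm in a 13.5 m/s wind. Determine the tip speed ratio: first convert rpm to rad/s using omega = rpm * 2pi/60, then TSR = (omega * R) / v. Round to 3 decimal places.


Convert rotational speed to rad/s:
  omega = 29 * 2 * pi / 60 = 3.0369 rad/s
Compute tip speed:
  v_tip = omega * R = 3.0369 * 57.1 = 173.405 m/s
Tip speed ratio:
  TSR = v_tip / v_wind = 173.405 / 13.5 = 12.845

12.845


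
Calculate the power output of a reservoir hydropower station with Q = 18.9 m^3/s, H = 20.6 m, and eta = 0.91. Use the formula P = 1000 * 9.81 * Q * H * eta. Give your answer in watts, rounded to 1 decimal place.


Apply the hydropower formula P = rho * g * Q * H * eta
rho * g = 1000 * 9.81 = 9810.0
P = 9810.0 * 18.9 * 20.6 * 0.91
P = 3475677.1 W

3475677.1


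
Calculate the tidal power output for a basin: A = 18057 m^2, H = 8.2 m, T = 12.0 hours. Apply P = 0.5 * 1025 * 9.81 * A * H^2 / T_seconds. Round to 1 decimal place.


Convert period to seconds: T = 12.0 * 3600 = 43200.0 s
H^2 = 8.2^2 = 67.24
P = 0.5 * rho * g * A * H^2 / T
P = 0.5 * 1025 * 9.81 * 18057 * 67.24 / 43200.0
P = 141303.3 W

141303.3


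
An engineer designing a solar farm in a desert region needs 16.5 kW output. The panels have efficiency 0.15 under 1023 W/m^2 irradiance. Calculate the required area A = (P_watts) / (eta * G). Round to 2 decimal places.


Convert target power to watts: P = 16.5 * 1000 = 16500.0 W
Compute denominator: eta * G = 0.15 * 1023 = 153.45
Required area A = P / (eta * G) = 16500.0 / 153.45
A = 107.53 m^2

107.53


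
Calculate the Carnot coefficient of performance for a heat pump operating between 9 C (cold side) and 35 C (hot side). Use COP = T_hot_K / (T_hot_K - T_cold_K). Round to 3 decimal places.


Convert to Kelvin:
  T_hot = 35 + 273.15 = 308.15 K
  T_cold = 9 + 273.15 = 282.15 K
Apply Carnot COP formula:
  COP = T_hot_K / (T_hot_K - T_cold_K) = 308.15 / 26.0
  COP = 11.852

11.852


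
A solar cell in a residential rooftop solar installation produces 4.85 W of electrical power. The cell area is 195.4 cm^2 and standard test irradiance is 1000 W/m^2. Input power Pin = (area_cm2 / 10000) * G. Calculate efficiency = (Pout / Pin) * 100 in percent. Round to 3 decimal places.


First compute the input power:
  Pin = area_cm2 / 10000 * G = 195.4 / 10000 * 1000 = 19.54 W
Then compute efficiency:
  Efficiency = (Pout / Pin) * 100 = (4.85 / 19.54) * 100
  Efficiency = 24.821%

24.821


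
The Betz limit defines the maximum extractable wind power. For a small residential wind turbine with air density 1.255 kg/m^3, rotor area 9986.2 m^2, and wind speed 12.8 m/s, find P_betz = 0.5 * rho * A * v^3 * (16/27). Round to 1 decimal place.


The Betz coefficient Cp_max = 16/27 = 0.5926
v^3 = 12.8^3 = 2097.152
P_betz = 0.5 * rho * A * v^3 * Cp_max
P_betz = 0.5 * 1.255 * 9986.2 * 2097.152 * 0.5926
P_betz = 7787536.9 W

7787536.9


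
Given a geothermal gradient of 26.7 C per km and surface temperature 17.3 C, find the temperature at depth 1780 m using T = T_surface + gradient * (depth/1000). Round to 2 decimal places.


Convert depth to km: 1780 / 1000 = 1.78 km
Temperature increase = gradient * depth_km = 26.7 * 1.78 = 47.53 C
Temperature at depth = T_surface + delta_T = 17.3 + 47.53
T = 64.83 C

64.83


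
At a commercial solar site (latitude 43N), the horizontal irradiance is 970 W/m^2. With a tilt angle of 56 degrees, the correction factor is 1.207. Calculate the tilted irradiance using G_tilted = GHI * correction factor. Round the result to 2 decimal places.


Identify the given values:
  GHI = 970 W/m^2, tilt correction factor = 1.207
Apply the formula G_tilted = GHI * factor:
  G_tilted = 970 * 1.207
  G_tilted = 1170.79 W/m^2

1170.79


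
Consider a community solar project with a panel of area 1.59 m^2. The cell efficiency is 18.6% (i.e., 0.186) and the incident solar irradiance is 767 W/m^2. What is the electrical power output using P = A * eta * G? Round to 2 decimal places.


Use the solar power formula P = A * eta * G.
Given: A = 1.59 m^2, eta = 0.186, G = 767 W/m^2
P = 1.59 * 0.186 * 767
P = 226.83 W

226.83


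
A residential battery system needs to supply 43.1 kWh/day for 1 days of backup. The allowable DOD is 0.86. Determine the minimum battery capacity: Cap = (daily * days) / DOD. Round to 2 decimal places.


Total energy needed = daily * days = 43.1 * 1 = 43.1 kWh
Account for depth of discharge:
  Cap = total_energy / DOD = 43.1 / 0.86
  Cap = 50.12 kWh

50.12


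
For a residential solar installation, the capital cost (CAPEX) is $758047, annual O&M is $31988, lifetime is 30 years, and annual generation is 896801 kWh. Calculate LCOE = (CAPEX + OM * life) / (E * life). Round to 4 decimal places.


Total cost = CAPEX + OM * lifetime = 758047 + 31988 * 30 = 758047 + 959640 = 1717687
Total generation = annual * lifetime = 896801 * 30 = 26904030 kWh
LCOE = 1717687 / 26904030
LCOE = 0.0638 $/kWh

0.0638


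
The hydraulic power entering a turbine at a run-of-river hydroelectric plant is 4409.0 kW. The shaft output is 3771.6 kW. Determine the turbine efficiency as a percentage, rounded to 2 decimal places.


Turbine efficiency = (output power / input power) * 100
eta = (3771.6 / 4409.0) * 100
eta = 85.54%

85.54


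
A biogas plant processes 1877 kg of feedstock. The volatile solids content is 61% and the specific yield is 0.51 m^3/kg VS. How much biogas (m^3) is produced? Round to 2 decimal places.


Compute volatile solids:
  VS = mass * VS_fraction = 1877 * 0.61 = 1144.97 kg
Calculate biogas volume:
  Biogas = VS * specific_yield = 1144.97 * 0.51
  Biogas = 583.93 m^3

583.93


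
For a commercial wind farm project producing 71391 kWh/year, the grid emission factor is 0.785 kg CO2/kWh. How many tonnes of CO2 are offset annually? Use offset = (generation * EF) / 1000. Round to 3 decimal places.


CO2 offset in kg = generation * emission_factor
CO2 offset = 71391 * 0.785 = 56041.94 kg
Convert to tonnes:
  CO2 offset = 56041.94 / 1000 = 56.042 tonnes

56.042


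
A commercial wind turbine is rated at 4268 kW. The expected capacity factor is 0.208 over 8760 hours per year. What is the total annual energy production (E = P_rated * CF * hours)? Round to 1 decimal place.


Annual energy = rated_kW * capacity_factor * hours_per_year
Given: P_rated = 4268 kW, CF = 0.208, hours = 8760
E = 4268 * 0.208 * 8760
E = 7776637.4 kWh

7776637.4


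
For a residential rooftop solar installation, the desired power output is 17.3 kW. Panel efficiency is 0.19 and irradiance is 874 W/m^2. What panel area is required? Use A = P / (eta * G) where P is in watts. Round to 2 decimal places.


Convert target power to watts: P = 17.3 * 1000 = 17300.0 W
Compute denominator: eta * G = 0.19 * 874 = 166.06
Required area A = P / (eta * G) = 17300.0 / 166.06
A = 104.18 m^2

104.18


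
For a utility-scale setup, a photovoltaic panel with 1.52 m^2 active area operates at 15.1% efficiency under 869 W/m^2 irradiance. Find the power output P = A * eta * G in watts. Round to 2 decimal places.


Use the solar power formula P = A * eta * G.
Given: A = 1.52 m^2, eta = 0.151, G = 869 W/m^2
P = 1.52 * 0.151 * 869
P = 199.45 W

199.45


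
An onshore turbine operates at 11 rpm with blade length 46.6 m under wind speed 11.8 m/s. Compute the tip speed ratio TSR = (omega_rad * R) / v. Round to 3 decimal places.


Convert rotational speed to rad/s:
  omega = 11 * 2 * pi / 60 = 1.1519 rad/s
Compute tip speed:
  v_tip = omega * R = 1.1519 * 46.6 = 53.679 m/s
Tip speed ratio:
  TSR = v_tip / v_wind = 53.679 / 11.8 = 4.549

4.549


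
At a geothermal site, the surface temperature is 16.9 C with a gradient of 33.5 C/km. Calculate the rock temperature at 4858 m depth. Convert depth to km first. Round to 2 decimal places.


Convert depth to km: 4858 / 1000 = 4.858 km
Temperature increase = gradient * depth_km = 33.5 * 4.858 = 162.74 C
Temperature at depth = T_surface + delta_T = 16.9 + 162.74
T = 179.64 C

179.64


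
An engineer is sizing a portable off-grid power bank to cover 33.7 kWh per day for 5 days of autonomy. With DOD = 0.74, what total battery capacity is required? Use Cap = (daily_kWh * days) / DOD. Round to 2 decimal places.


Total energy needed = daily * days = 33.7 * 5 = 168.5 kWh
Account for depth of discharge:
  Cap = total_energy / DOD = 168.5 / 0.74
  Cap = 227.70 kWh

227.70


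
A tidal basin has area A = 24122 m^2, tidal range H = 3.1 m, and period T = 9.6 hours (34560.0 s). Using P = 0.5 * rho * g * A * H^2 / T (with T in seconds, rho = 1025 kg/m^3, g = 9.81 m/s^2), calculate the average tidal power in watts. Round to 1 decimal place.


Convert period to seconds: T = 9.6 * 3600 = 34560.0 s
H^2 = 3.1^2 = 9.61
P = 0.5 * rho * g * A * H^2 / T
P = 0.5 * 1025 * 9.81 * 24122 * 9.61 / 34560.0
P = 33723.0 W

33723.0


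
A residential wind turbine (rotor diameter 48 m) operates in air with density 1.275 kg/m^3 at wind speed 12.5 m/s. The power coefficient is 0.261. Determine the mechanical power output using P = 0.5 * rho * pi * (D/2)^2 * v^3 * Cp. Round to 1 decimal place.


Step 1 -- Compute swept area:
  A = pi * (D/2)^2 = pi * (48/2)^2 = 1809.56 m^2
Step 2 -- Apply wind power equation:
  P = 0.5 * rho * A * v^3 * Cp
  v^3 = 12.5^3 = 1953.125
  P = 0.5 * 1.275 * 1809.56 * 1953.125 * 0.261
  P = 588062.0 W

588062.0


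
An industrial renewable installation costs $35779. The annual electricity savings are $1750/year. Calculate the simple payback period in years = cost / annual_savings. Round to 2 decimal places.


Simple payback period = initial cost / annual savings
Payback = 35779 / 1750
Payback = 20.45 years

20.45


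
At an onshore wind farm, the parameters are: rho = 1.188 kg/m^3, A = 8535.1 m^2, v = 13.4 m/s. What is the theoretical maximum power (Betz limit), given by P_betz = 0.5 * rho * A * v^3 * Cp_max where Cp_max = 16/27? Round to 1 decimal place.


The Betz coefficient Cp_max = 16/27 = 0.5926
v^3 = 13.4^3 = 2406.104
P_betz = 0.5 * rho * A * v^3 * Cp_max
P_betz = 0.5 * 1.188 * 8535.1 * 2406.104 * 0.5926
P_betz = 7228791.1 W

7228791.1


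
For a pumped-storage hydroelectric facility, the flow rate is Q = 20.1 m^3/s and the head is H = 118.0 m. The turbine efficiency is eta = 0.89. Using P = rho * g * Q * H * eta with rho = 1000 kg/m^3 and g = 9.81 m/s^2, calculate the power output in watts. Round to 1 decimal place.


Apply the hydropower formula P = rho * g * Q * H * eta
rho * g = 1000 * 9.81 = 9810.0
P = 9810.0 * 20.1 * 118.0 * 0.89
P = 20707948.6 W

20707948.6


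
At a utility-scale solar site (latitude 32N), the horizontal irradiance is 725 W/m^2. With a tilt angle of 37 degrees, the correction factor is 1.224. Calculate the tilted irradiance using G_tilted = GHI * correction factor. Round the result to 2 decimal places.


Identify the given values:
  GHI = 725 W/m^2, tilt correction factor = 1.224
Apply the formula G_tilted = GHI * factor:
  G_tilted = 725 * 1.224
  G_tilted = 887.40 W/m^2

887.40


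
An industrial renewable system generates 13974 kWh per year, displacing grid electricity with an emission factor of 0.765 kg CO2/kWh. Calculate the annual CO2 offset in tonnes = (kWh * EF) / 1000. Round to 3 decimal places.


CO2 offset in kg = generation * emission_factor
CO2 offset = 13974 * 0.765 = 10690.11 kg
Convert to tonnes:
  CO2 offset = 10690.11 / 1000 = 10.690 tonnes

10.690


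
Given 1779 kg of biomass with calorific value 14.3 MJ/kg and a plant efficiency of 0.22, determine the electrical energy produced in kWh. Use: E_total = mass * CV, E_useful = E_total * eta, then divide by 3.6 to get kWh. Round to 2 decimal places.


Total energy = mass * CV = 1779 * 14.3 = 25439.7 MJ
Useful energy = total * eta = 25439.7 * 0.22 = 5596.73 MJ
Convert to kWh: 5596.73 / 3.6
Useful energy = 1554.65 kWh

1554.65


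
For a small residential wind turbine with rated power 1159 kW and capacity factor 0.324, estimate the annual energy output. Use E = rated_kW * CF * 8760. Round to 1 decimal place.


Annual energy = rated_kW * capacity_factor * hours_per_year
Given: P_rated = 1159 kW, CF = 0.324, hours = 8760
E = 1159 * 0.324 * 8760
E = 3289520.2 kWh

3289520.2


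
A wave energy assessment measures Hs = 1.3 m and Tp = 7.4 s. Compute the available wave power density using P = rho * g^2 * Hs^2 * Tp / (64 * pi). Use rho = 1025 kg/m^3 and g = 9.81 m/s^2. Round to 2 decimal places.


Apply wave power formula:
  g^2 = 9.81^2 = 96.2361
  Hs^2 = 1.3^2 = 1.69
  Numerator = rho * g^2 * Hs^2 * Tp = 1025 * 96.2361 * 1.69 * 7.4 = 1233616.88
  Denominator = 64 * pi = 201.0619
  P = 1233616.88 / 201.0619 = 6135.51 W/m

6135.51


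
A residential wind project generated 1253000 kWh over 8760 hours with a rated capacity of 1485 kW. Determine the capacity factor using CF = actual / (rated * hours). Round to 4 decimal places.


Capacity factor = actual output / maximum possible output
Maximum possible = rated * hours = 1485 * 8760 = 13008600 kWh
CF = 1253000 / 13008600
CF = 0.0963

0.0963


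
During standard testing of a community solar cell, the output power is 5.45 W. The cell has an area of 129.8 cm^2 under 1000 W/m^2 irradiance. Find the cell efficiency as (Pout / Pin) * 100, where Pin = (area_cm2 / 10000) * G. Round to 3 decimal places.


First compute the input power:
  Pin = area_cm2 / 10000 * G = 129.8 / 10000 * 1000 = 12.98 W
Then compute efficiency:
  Efficiency = (Pout / Pin) * 100 = (5.45 / 12.98) * 100
  Efficiency = 41.988%

41.988


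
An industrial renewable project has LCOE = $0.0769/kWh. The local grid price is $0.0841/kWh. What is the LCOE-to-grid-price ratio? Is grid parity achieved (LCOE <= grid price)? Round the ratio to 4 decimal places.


Compare LCOE to grid price:
  LCOE = $0.0769/kWh, Grid price = $0.0841/kWh
  Ratio = LCOE / grid_price = 0.0769 / 0.0841 = 0.9144
  Grid parity achieved (ratio <= 1)? yes

0.9144


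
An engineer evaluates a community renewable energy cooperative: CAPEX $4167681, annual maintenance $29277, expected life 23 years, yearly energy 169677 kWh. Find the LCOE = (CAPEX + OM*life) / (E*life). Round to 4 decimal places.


Total cost = CAPEX + OM * lifetime = 4167681 + 29277 * 23 = 4167681 + 673371 = 4841052
Total generation = annual * lifetime = 169677 * 23 = 3902571 kWh
LCOE = 4841052 / 3902571
LCOE = 1.2405 $/kWh

1.2405


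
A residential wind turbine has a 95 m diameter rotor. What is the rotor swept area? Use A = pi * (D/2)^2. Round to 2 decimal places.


Compute the rotor radius:
  r = D / 2 = 95 / 2 = 47.5 m
Calculate swept area:
  A = pi * r^2 = pi * 47.5^2
  A = 7088.22 m^2

7088.22
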